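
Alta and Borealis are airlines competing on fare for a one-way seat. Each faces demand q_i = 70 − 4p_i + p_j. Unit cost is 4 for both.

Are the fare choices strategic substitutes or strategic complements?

Alta's profit: π = (p_{Alta} − 4)(70 − 4p_{Alta} + p_{Borealis}).
∂π/∂p_{Alta} = 86 − 8p_{Alta} + p_{Borealis} = 0 ⇒ p_{Alta} = 10.75 + 0.125p_{Borealis}.
The best-response slope dp_{Alta}/dp_{Borealis} = 0.125 > 0: the reaction function is upward-sloping, so the choices are strategic complements.

strategic complements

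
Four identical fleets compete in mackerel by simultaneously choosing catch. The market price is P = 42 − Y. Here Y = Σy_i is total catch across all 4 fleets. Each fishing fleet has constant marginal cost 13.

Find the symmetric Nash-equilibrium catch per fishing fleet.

A representative fishing fleet's profit is π_i = y_i(42 − Y) − 13y_i, with Y = y_i + Σ_{j≠i} y_j.
First-order condition: 29 − 2y_i − Σ_{j≠i} y_j = 0.
In a symmetric equilibrium every fishing fleet chooses the same y, so Σ_{j≠i} y_j = 3y. The condition becomes 29 − 5y = 0, giving y = 29/5 = 5.8.

5.8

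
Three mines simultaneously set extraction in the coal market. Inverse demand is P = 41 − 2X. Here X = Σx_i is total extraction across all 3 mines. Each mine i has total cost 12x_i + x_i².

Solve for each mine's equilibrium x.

2.9

A representative mine's profit is π_i = x_i(41 − 2X) − 12x_i − x_i², with X = x_i + Σ_{j≠i} x_j.
First-order condition: 29 − 6x_i − 2Σ_{j≠i} x_j = 0.
Imposing symmetry (x_j = x for all j) turns Σ_{j≠i} x_j into 2x, so 29 = 10x and x = 2.9.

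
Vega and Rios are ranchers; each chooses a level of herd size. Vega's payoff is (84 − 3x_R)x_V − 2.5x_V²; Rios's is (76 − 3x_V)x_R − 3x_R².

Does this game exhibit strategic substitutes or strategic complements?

strategic substitutes

Expanding Vega's payoff: 84x_V − 3x_Rx_V − 2.5x_V².
∂π/∂x_V = 84 − 3x_R − 5x_V = 0, so x_V = 16.8 − 0.6x_R.
The best-response slope dx_V/dx_R = −0.6 < 0: the reaction function is downward-sloping, so the choices are strategic substitutes.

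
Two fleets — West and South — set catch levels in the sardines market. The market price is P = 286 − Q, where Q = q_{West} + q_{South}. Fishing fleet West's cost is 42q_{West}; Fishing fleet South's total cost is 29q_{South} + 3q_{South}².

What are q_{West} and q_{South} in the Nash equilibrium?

113, 18

Fishing fleet West's profit: π = q_{West}(286 − (q_{West} + q_{South})) − 42q_{West}.
∂π/∂q_{West} = 244 − 2q_{West} − q_{South} = 0, so q_{West} = 122 − 0.5q_{South}.
For South: ∂π/∂q_{South} = 257 − 8q_{South} − q_{West} = 0 ⇒ q_{South} = 32.125 − 0.125q_{West}.
Solving the two reaction functions simultaneously: (1 − (−0.5)(−0.125))q_{West} = 122 − 0.5·32.125, so 0.9375q_{West} = 105.9375 and q_{West} = 113.
Then q_{South} = 32.125 − 0.125·113 = 18.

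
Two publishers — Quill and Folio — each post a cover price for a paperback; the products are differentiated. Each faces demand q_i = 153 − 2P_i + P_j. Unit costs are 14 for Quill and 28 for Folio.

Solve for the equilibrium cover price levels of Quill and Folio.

Quill's profit: π = (P_{Quill} − 14)(153 − 2P_{Quill} + P_{Folio}).
∂π/∂P_{Quill} = 181 − 4P_{Quill} + P_{Folio} = 0 ⇒ P_{Quill} = 45.25 + 0.25P_{Folio}.
Similarly P_{Folio} = 52.25 + 0.25P_{Quill}.
Solving the two reaction functions simultaneously: (1 − (0.25)(0.25))P_{Quill} = 45.25 + 0.25·52.25, so 0.9375P_{Quill} = 58.3125 and P_{Quill} = 62.2.
Then P_{Folio} = 52.25 + 0.25·62.2 = 67.8.

62.2, 67.8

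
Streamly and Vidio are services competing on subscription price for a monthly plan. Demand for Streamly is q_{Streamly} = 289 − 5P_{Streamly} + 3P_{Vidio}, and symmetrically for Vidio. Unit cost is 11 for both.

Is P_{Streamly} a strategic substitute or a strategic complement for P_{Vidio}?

strategic complements

Streamly's profit: π = (P_{Streamly} − 11)(289 − 5P_{Streamly} + 3P_{Vidio}).
∂π/∂P_{Streamly} = 344 − 10P_{Streamly} + 3P_{Vidio} = 0 ⇒ P_{Streamly} = 34.4 + 0.3P_{Vidio}.
The best-response slope dP_{Streamly}/dP_{Vidio} = 0.3 > 0: the reaction function is upward-sloping, so the choices are strategic complements.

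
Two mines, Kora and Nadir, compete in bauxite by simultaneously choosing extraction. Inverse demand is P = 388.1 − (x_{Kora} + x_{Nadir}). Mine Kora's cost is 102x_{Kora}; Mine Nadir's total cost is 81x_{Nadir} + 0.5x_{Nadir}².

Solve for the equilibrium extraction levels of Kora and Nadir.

110.24, 65.62

Mine Kora's profit: π = x_{Kora}(388.1 − (x_{Kora} + x_{Nadir})) − 102x_{Kora}.
∂π/∂x_{Kora} = 286.1 − 2x_{Kora} − x_{Nadir} = 0, so x_{Kora} = 143.05 − 0.5x_{Nadir}.
For Nadir: ∂π/∂x_{Nadir} = 307.1 − 3x_{Nadir} − x_{Kora} = 0 ⇒ x_{Nadir} = 3071/30 − (1/3)x_{Kora}.
Plugging x_{Nadir} into Kora's best response: x_{Kora} = 143.05 − 0.5(3071/30 − (1/3)x_{Kora}) ⇒ (5/6)x_{Kora} = 1378/15, so x_{Kora} = 110.24.
Then x_{Nadir} = 3071/30 − (1/3)·110.24 = 65.62.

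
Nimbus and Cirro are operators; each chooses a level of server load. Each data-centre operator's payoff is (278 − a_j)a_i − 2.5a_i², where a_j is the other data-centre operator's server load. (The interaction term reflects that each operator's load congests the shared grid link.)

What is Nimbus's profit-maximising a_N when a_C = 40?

47.6

Nimbus's payoff is (278 − a_C)a_N − 2.5a_N².
∂π/∂a_N = 278 − a_C − 5a_N = 0, so a_N = 55.6 − 0.2a_C.
At a_C = 40: a_N = 55.6 − 0.2·40 = 47.6.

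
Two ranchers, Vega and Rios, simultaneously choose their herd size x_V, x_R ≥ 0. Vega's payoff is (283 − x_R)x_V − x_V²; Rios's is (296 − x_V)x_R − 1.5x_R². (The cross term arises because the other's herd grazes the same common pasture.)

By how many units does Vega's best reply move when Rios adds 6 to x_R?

Expanding Vega's payoff: 283x_V − x_Rx_V − x_V².
∂π/∂x_V = 283 − x_R − 2x_V = 0, so x_V = 141.5 − 0.5x_R.
The reaction-function slope is −0.5, so a 6-unit rise in x_R moves x_V by −0.5 × 6 = −3. Vega's best response falls — the actions are strategic substitutes.

-3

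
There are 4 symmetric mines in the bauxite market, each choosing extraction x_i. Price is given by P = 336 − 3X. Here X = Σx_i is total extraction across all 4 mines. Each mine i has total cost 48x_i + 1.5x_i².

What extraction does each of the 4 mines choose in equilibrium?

A representative mine's profit is π_i = x_i(336 − 3X) − 48x_i − 1.5x_i², with X = x_i + Σ_{j≠i} x_j.
First-order condition: 288 − 9x_i − 3Σ_{j≠i} x_j = 0.
With identical mines, set every x_j = x: then 288 − 9x − 9x = 0, i.e. x = 288/18 = 16.

16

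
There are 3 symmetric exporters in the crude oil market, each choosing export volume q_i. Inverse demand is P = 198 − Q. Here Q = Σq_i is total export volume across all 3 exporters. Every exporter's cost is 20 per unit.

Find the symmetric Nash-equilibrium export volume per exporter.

A representative exporter's profit is π_i = q_i(198 − Q) − 20q_i, with Q = q_i + Σ_{j≠i} q_j.
First-order condition: 178 − 2q_i − Σ_{j≠i} q_j = 0.
With identical exporters, set every q_j = q: then 178 − 2q − 2q = 0, i.e. q = 178/4 = 44.5.

44.5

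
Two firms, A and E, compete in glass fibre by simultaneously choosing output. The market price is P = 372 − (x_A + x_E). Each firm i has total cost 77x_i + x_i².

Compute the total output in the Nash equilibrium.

Firm A's profit: π = x_A(372 − (x_A + x_E)) − 77x_A − x_A².
∂π/∂x_A = 295 − 4x_A − x_E = 0, so x_A = 73.75 − 0.25x_E.
By symmetry x_E = x_A; substituting into the reaction function, 1.25x_A = 73.75 and x_A = 59.
Total output: 59 + 59 = 118.

118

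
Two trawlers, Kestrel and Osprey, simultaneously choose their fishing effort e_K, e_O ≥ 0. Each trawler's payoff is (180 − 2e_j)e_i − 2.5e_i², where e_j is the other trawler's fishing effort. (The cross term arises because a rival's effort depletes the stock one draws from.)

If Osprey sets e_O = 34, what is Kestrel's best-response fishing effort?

Kestrel's payoff is (180 − 2e_O)e_K − 2.5e_K².
∂π/∂e_K = 180 − 2e_O − 5e_K = 0, so e_K = 36 − 0.4e_O.
At e_O = 34: e_K = 36 − 0.4·34 = 22.4.

22.4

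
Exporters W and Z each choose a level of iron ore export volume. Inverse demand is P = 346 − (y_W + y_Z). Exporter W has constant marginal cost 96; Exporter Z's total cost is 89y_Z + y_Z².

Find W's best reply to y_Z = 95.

Exporter W's profit: π = y_W(346 − (y_W + y_Z)) − 96y_W.
∂π/∂y_W = 250 − 2y_W − y_Z = 0, so y_W = 125 − 0.5y_Z.
At y_Z = 95: y_W = 125 − 0.5·95 = 77.5.

77.5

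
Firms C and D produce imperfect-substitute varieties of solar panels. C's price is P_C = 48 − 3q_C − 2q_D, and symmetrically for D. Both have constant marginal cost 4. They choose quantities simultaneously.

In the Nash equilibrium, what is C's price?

Firm C's profit: π = q_C(48 − 3q_C − 2q_D) − 4q_C.
∂π/∂q_C = 44 − 6q_C − 2q_D = 0 ⇒ q_C = 22/3 − (1/3)q_D.
By symmetry q_D = q_C; substituting into the reaction function, (4/3)q_C = 22/3 and q_C = 5.5.
P_C = 48 − 3·5.5 − 2·5.5 = 20.5.

20.5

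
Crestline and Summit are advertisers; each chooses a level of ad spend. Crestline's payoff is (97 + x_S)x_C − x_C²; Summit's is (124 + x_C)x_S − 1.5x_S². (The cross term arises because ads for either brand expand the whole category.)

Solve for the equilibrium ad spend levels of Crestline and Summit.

Expanding Crestline's payoff: 97x_C + x_Sx_C − x_C².
∂π/∂x_C = 97 + x_S − 2x_C = 0, so x_C = 48.5 + 0.5x_S.
Likewise for Summit: x_S = 124/3 + (1/3)x_C.
Solving the two reaction functions simultaneously: (1 − (0.5)(1/3))x_C = 48.5 + 0.5·(124/3), so (5/6)x_C = 415/6 and x_C = 83.
Then x_S = 124/3 + (1/3)·83 = 69.

83, 69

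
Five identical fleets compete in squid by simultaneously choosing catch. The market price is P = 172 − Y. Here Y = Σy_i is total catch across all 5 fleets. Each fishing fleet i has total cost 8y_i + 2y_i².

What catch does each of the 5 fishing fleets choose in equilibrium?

A representative fishing fleet's profit is π_i = y_i(172 − Y) − 8y_i − 2y_i², with Y = y_i + Σ_{j≠i} y_j.
First-order condition: 164 − 6y_i − Σ_{j≠i} y_j = 0.
In a symmetric equilibrium every fishing fleet chooses the same y, so Σ_{j≠i} y_j = 4y. The condition becomes 164 − 10y = 0, giving y = 164/10 = 16.4.

16.4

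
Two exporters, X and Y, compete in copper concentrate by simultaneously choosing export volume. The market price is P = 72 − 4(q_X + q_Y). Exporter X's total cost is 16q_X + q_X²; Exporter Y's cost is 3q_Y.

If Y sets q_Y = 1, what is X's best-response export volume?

Exporter X's profit: π = q_X(72 − 4(q_X + q_Y)) − 16q_X − q_X².
∂π/∂q_X = 56 − 10q_X − 4q_Y = 0, so q_X = 5.6 − 0.4q_Y.
At q_Y = 1: q_X = 5.6 − 0.4·1 = 5.2.

5.2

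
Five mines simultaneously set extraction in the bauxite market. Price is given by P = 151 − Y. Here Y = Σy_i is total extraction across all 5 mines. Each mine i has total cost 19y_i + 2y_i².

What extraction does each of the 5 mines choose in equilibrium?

A representative mine's profit is π_i = y_i(151 − Y) − 19y_i − 2y_i², with Y = y_i + Σ_{j≠i} y_j.
First-order condition: 132 − 6y_i − Σ_{j≠i} y_j = 0.
Imposing symmetry (y_j = y for all j) turns Σ_{j≠i} y_j into 4y, so 132 = 10y and y = 13.2.

13.2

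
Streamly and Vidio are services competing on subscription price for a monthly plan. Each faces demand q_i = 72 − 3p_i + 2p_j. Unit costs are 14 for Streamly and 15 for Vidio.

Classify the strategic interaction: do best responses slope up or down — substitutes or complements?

Streamly's profit: π = (p_{Streamly} − 14)(72 − 3p_{Streamly} + 2p_{Vidio}).
∂π/∂p_{Streamly} = 114 − 6p_{Streamly} + 2p_{Vidio} = 0 ⇒ p_{Streamly} = 19 + (1/3)p_{Vidio}.
The best-response slope dp_{Streamly}/dp_{Vidio} = 1/3 > 0: the reaction function is upward-sloping, so the choices are strategic complements.

strategic complements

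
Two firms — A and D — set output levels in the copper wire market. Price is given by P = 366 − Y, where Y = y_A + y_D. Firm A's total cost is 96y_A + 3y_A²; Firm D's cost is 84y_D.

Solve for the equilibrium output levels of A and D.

17.2, 132.4

Firm A's profit: π = y_A(366 − (y_A + y_D)) − 96y_A − 3y_A².
∂π/∂y_A = 270 − 8y_A − y_D = 0, so y_A = 33.75 − 0.125y_D.
For D: ∂π/∂y_D = 282 − 2y_D − y_A = 0 ⇒ y_D = 141 − 0.5y_A.
Solving the two reaction functions simultaneously: (1 − (−0.125)(−0.5))y_A = 33.75 − 0.125·141, so 0.9375y_A = 16.125 and y_A = 17.2.
Then y_D = 141 − 0.5·17.2 = 132.4.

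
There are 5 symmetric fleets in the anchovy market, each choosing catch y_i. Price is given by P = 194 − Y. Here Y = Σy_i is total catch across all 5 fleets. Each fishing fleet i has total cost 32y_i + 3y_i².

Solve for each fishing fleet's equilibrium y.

A representative fishing fleet's profit is π_i = y_i(194 − Y) − 32y_i − 3y_i², with Y = y_i + Σ_{j≠i} y_j.
First-order condition: 162 − 8y_i − Σ_{j≠i} y_j = 0.
With identical fishing fleets, set every y_j = y: then 162 − 8y − 4y = 0, i.e. y = 162/12 = 13.5.

13.5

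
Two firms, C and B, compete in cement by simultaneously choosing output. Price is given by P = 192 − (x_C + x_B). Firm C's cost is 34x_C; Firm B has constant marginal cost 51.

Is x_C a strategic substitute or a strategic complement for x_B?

strategic substitutes

Firm C's profit: π = x_C(192 − (x_C + x_B)) − 34x_C.
∂π/∂x_C = 158 − 2x_C − x_B = 0, so x_C = 79 − 0.5x_B.
The best-response slope dx_C/dx_B = −0.5 < 0: the reaction function is downward-sloping, so the choices are strategic substitutes.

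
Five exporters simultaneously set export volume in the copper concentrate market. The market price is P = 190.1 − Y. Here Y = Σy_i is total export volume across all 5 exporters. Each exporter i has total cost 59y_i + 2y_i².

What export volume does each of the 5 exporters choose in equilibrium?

13.11

A representative exporter's profit is π_i = y_i(190.1 − Y) − 59y_i − 2y_i², with Y = y_i + Σ_{j≠i} y_j.
First-order condition: 131.1 − 6y_i − Σ_{j≠i} y_j = 0.
With identical exporters, set every y_j = y: then 131.1 − 6y − 4y = 0, i.e. y = 131.1/10 = 13.11.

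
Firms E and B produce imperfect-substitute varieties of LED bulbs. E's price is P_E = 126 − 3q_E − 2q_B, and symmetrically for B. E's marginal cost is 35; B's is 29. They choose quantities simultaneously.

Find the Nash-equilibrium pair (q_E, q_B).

Firm E's profit: π = q_E(126 − 3q_E − 2q_B) − 35q_E.
∂π/∂q_E = 91 − 6q_E − 2q_B = 0 ⇒ q_E = 91/6 − (1/3)q_B.
Similarly q_B = 97/6 − (1/3)q_E.
Solving the two reaction functions simultaneously: (1 − (−1/3)(−1/3))q_E = 91/6 − (1/3)·(97/6), so (8/9)q_E = 88/9 and q_E = 11.
Then q_B = 97/6 − (1/3)·11 = 12.5.

11, 12.5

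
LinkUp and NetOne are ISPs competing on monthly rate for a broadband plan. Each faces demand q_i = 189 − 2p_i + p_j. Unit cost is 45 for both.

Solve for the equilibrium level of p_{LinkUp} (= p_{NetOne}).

93

LinkUp's profit: π = (p_{LinkUp} − 45)(189 − 2p_{LinkUp} + p_{NetOne}).
∂π/∂p_{LinkUp} = 279 − 4p_{LinkUp} + p_{NetOne} = 0 ⇒ p_{LinkUp} = 69.75 + 0.25p_{NetOne}.
The game is symmetric, so in equilibrium p_{NetOne} = p_{LinkUp}: the reaction function gives 0.75p_{LinkUp} = 69.75, hence p_{LinkUp} = 93.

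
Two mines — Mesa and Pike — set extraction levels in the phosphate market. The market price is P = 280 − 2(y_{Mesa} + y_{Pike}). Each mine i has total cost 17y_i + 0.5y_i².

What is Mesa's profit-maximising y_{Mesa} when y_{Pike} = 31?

40.2

Mine Mesa's profit: π = y_{Mesa}(280 − 2(y_{Mesa} + y_{Pike})) − 17y_{Mesa} − 0.5y_{Mesa}².
∂π/∂y_{Mesa} = 263 − 5y_{Mesa} − 2y_{Pike} = 0, so y_{Mesa} = 52.6 − 0.4y_{Pike}.
At y_{Pike} = 31: y_{Mesa} = 52.6 − 0.4·31 = 40.2.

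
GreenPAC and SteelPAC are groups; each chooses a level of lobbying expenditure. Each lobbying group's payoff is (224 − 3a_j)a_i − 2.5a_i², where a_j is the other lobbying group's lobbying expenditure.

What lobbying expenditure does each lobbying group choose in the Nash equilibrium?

28

GreenPAC's payoff is (224 − 3a_S)a_G − 2.5a_G².
∂π/∂a_G = 224 − 3a_S − 5a_G = 0, so a_G = 44.8 − 0.6a_S.
By symmetry a_S = a_G; substituting into the reaction function, 1.6a_G = 44.8 and a_G = 28.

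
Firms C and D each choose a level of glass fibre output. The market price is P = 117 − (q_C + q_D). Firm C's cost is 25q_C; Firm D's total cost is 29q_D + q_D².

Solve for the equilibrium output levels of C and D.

Firm C's profit: π = q_C(117 − (q_C + q_D)) − 25q_C.
∂π/∂q_C = 92 − 2q_C − q_D = 0, so q_C = 46 − 0.5q_D.
For D: ∂π/∂q_D = 88 − 4q_D − q_C = 0 ⇒ q_D = 22 − 0.25q_C.
Plugging q_D into C's best response: q_C = 46 − 0.5(22 − 0.25q_C) ⇒ 0.875q_C = 35, so q_C = 40.
Then q_D = 22 − 0.25·40 = 12.

40, 12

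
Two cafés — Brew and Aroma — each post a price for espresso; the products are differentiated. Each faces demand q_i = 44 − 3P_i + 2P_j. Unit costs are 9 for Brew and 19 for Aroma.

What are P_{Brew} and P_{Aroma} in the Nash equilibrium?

Brew's profit: π = (P_{Brew} − 9)(44 − 3P_{Brew} + 2P_{Aroma}).
∂π/∂P_{Brew} = 71 − 6P_{Brew} + 2P_{Aroma} = 0 ⇒ P_{Brew} = 71/6 + (1/3)P_{Aroma}.
Similarly P_{Aroma} = 101/6 + (1/3)P_{Brew}.
Substituting the second reaction function into the first: P_{Brew} = 71/6 + (1/3)(101/6 + (1/3)P_{Brew}), which gives (8/9)P_{Brew} = 157/9 ⇒ P_{Brew} = 19.625.
Then P_{Aroma} = 101/6 + (1/3)·19.625 = 23.375.

19.625, 23.375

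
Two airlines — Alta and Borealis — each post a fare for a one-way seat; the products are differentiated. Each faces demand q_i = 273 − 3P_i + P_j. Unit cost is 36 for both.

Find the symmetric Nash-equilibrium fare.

Alta's profit: π = (P_{Alta} − 36)(273 − 3P_{Alta} + P_{Borealis}).
∂π/∂P_{Alta} = 381 − 6P_{Alta} + P_{Borealis} = 0 ⇒ P_{Alta} = 63.5 + (1/6)P_{Borealis}.
Setting P_{Alta} = P_{Borealis} in the reaction function: P_{Alta} = 63.5 + (1/6)P_{Alta}, so P_{Alta} = 63.5 / (5/6) = 76.2.

76.2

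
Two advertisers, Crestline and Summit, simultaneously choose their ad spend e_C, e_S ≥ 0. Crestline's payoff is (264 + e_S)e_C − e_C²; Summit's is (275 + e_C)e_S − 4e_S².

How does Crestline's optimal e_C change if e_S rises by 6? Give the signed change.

3

Expanding Crestline's payoff: 264e_C + e_Se_C − e_C².
∂π/∂e_C = 264 + e_S − 2e_C = 0, so e_C = 132 + 0.5e_S.
The reaction-function slope is 0.5, so a 6-unit rise in e_S moves e_C by 0.5 × 6 = 3. Crestline's best response rises — the actions are strategic complements.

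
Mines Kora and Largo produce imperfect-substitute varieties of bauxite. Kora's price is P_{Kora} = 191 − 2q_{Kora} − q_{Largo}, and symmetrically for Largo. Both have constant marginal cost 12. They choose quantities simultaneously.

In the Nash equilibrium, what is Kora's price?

83.6

Mine Kora's profit: π = q_{Kora}(191 − 2q_{Kora} − q_{Largo}) − 12q_{Kora}.
∂π/∂q_{Kora} = 179 − 4q_{Kora} − q_{Largo} = 0 ⇒ q_{Kora} = 44.75 − 0.25q_{Largo}.
Setting q_{Kora} = q_{Largo} in the reaction function: q_{Kora} = 44.75 − 0.25q_{Kora}, so q_{Kora} = 44.75 / 1.25 = 35.8.
P_{Kora} = 191 − 2·35.8 − 35.8 = 83.6.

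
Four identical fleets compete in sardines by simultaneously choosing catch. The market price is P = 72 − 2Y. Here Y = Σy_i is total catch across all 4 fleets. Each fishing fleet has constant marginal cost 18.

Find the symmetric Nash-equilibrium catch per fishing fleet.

5.4

A representative fishing fleet's profit is π_i = y_i(72 − 2Y) − 18y_i, with Y = y_i + Σ_{j≠i} y_j.
First-order condition: 54 − 4y_i − 2Σ_{j≠i} y_j = 0.
In a symmetric equilibrium every fishing fleet chooses the same y, so Σ_{j≠i} y_j = 3y. The condition becomes 54 − 10y = 0, giving y = 54/10 = 5.4.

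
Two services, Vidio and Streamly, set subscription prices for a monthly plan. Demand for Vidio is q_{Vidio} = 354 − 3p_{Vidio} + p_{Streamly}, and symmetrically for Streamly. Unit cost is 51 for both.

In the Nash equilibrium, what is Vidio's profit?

7620.48

Vidio's profit: π = (p_{Vidio} − 51)(354 − 3p_{Vidio} + p_{Streamly}).
∂π/∂p_{Vidio} = 507 − 6p_{Vidio} + p_{Streamly} = 0 ⇒ p_{Vidio} = 84.5 + (1/6)p_{Streamly}.
By symmetry p_{Streamly} = p_{Vidio}; substituting into the reaction function, (5/6)p_{Vidio} = 84.5 and p_{Vidio} = 101.4.
q_{Vidio} = 354 − 3·101.4 + 101.4 = 151.2.
Profit = (101.4 − 51)·151.2 = 7620.48.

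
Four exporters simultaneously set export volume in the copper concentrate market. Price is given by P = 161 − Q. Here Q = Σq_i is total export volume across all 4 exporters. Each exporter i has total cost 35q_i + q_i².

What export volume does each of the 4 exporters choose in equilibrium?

A representative exporter's profit is π_i = q_i(161 − Q) − 35q_i − q_i², with Q = q_i + Σ_{j≠i} q_j.
First-order condition: 126 − 4q_i − Σ_{j≠i} q_j = 0.
In a symmetric equilibrium every exporter chooses the same q, so Σ_{j≠i} q_j = 3q. The condition becomes 126 − 7q = 0, giving q = 126/7 = 18.

18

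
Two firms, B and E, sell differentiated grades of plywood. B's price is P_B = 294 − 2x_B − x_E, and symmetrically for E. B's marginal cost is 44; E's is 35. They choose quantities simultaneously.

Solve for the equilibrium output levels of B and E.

49.4, 52.4

Firm B's profit: π = x_B(294 − 2x_B − x_E) − 44x_B.
∂π/∂x_B = 250 − 4x_B − x_E = 0 ⇒ x_B = 62.5 − 0.25x_E.
Similarly x_E = 64.75 − 0.25x_B.
Plugging x_E into B's best response: x_B = 62.5 − 0.25(64.75 − 0.25x_B) ⇒ 0.9375x_B = 46.3125, so x_B = 49.4.
Then x_E = 64.75 − 0.25·49.4 = 52.4.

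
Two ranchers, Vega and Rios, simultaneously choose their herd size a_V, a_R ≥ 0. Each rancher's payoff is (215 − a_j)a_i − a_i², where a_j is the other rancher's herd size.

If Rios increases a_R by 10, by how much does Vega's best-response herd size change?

-5

Vega's payoff is (215 − a_R)a_V − a_V².
∂π/∂a_V = 215 − a_R − 2a_V = 0, so a_V = 107.5 − 0.5a_R.
The reaction-function slope is −0.5, so a 10-unit rise in a_R moves a_V by −0.5 × 10 = −5. Vega's best response falls — the actions are strategic substitutes.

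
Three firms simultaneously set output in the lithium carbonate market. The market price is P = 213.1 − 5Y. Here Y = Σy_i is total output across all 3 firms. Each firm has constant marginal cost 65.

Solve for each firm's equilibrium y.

7.405

A representative firm's profit is π_i = y_i(213.1 − 5Y) − 65y_i, with Y = y_i + Σ_{j≠i} y_j.
First-order condition: 148.1 − 10y_i − 5Σ_{j≠i} y_j = 0.
Imposing symmetry (y_j = y for all j) turns Σ_{j≠i} y_j into 2y, so 148.1 = 20y and y = 7.405.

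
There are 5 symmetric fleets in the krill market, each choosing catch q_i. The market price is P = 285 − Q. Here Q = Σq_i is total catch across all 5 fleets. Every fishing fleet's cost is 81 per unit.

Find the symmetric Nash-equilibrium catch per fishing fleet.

A representative fishing fleet's profit is π_i = q_i(285 − Q) − 81q_i, with Q = q_i + Σ_{j≠i} q_j.
First-order condition: 204 − 2q_i − Σ_{j≠i} q_j = 0.
In a symmetric equilibrium every fishing fleet chooses the same q, so Σ_{j≠i} q_j = 4q. The condition becomes 204 − 6q = 0, giving q = 204/6 = 34.

34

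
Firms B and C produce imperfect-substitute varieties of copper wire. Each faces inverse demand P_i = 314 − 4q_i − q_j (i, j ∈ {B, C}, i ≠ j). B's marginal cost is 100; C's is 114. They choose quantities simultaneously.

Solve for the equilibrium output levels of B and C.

24, 22

Firm B's profit: π = q_B(314 − 4q_B − q_C) − 100q_B.
∂π/∂q_B = 214 − 8q_B − q_C = 0 ⇒ q_B = 26.75 − 0.125q_C.
Similarly q_C = 25 − 0.125q_B.
Plugging q_C into B's best response: q_B = 26.75 − 0.125(25 − 0.125q_B) ⇒ (63/64)q_B = 23.625, so q_B = 24.
Then q_C = 25 − 0.125·24 = 22.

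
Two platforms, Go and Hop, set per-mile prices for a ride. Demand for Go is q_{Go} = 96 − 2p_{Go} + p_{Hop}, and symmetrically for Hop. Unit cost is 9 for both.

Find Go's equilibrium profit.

Go's profit: π = (p_{Go} − 9)(96 − 2p_{Go} + p_{Hop}).
∂π/∂p_{Go} = 114 − 4p_{Go} + p_{Hop} = 0 ⇒ p_{Go} = 28.5 + 0.25p_{Hop}.
By symmetry p_{Hop} = p_{Go}; substituting into the reaction function, 0.75p_{Go} = 28.5 and p_{Go} = 38.
q_{Go} = 96 − 2·38 + 38 = 58.
Profit = (38 − 9)·58 = 1682.

1682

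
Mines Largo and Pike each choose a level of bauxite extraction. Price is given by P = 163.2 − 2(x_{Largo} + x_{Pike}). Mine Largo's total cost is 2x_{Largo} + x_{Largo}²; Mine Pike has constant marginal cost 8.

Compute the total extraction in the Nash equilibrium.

47.16

Mine Largo's profit: π = x_{Largo}(163.2 − 2(x_{Largo} + x_{Pike})) − 2x_{Largo} − x_{Largo}².
∂π/∂x_{Largo} = 161.2 − 6x_{Largo} − 2x_{Pike} = 0, so x_{Largo} = 403/15 − (1/3)x_{Pike}.
For Pike: ∂π/∂x_{Pike} = 155.2 − 4x_{Pike} − 2x_{Largo} = 0 ⇒ x_{Pike} = 38.8 − 0.5x_{Largo}.
Substituting the second reaction function into the first: x_{Largo} = 403/15 − (1/3)(38.8 − 0.5x_{Largo}), which gives (5/6)x_{Largo} = 209/15 ⇒ x_{Largo} = 16.72.
Then x_{Pike} = 38.8 − 0.5·16.72 = 30.44.
Total extraction: 16.72 + 30.44 = 47.16.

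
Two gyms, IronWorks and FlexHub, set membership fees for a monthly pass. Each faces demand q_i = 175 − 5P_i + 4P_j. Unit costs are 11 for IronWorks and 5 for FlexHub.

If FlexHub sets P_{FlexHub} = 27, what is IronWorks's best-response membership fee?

IronWorks's profit: π = (P_{IronWorks} − 11)(175 − 5P_{IronWorks} + 4P_{FlexHub}).
∂π/∂P_{IronWorks} = 230 − 10P_{IronWorks} + 4P_{FlexHub} = 0 ⇒ P_{IronWorks} = 23 + 0.4P_{FlexHub}.
At P_{FlexHub} = 27: P_{IronWorks} = 23 + 0.4·27 = 33.8.

33.8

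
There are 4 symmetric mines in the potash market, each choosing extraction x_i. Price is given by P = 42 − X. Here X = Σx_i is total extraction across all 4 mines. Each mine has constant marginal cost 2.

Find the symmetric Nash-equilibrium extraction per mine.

8

A representative mine's profit is π_i = x_i(42 − X) − 2x_i, with X = x_i + Σ_{j≠i} x_j.
First-order condition: 40 − 2x_i − Σ_{j≠i} x_j = 0.
With identical mines, set every x_j = x: then 40 − 2x − 3x = 0, i.e. x = 40/5 = 8.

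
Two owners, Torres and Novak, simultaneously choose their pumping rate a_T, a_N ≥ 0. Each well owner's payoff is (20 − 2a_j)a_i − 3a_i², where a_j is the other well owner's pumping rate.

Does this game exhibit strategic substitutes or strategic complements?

strategic substitutes

Torres's payoff is (20 − 2a_N)a_T − 3a_T².
∂π/∂a_T = 20 − 2a_N − 6a_T = 0, so a_T = 10/3 − (1/3)a_N.
The best-response slope da_T/da_N = −1/3 < 0: the reaction function is downward-sloping, so the choices are strategic substitutes.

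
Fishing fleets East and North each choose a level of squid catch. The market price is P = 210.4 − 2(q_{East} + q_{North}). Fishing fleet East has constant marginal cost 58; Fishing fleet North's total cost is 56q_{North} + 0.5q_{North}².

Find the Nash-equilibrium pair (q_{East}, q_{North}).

28.325, 19.55

Fishing fleet East's profit: π = q_{East}(210.4 − 2(q_{East} + q_{North})) − 58q_{East}.
∂π/∂q_{East} = 152.4 − 4q_{East} − 2q_{North} = 0, so q_{East} = 38.1 − 0.5q_{North}.
For North: ∂π/∂q_{North} = 154.4 − 5q_{North} − 2q_{East} = 0 ⇒ q_{North} = 30.88 − 0.4q_{East}.
Plugging q_{North} into East's best response: q_{East} = 38.1 − 0.5(30.88 − 0.4q_{East}) ⇒ 0.8q_{East} = 22.66, so q_{East} = 28.325.
Then q_{North} = 30.88 − 0.4·28.325 = 19.55.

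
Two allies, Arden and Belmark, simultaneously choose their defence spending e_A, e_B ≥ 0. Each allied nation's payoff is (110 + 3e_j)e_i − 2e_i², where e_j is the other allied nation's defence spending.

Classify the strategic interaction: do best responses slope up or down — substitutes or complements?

Arden's payoff is (110 + 3e_B)e_A − 2e_A².
∂π/∂e_A = 110 + 3e_B − 4e_A = 0, so e_A = 27.5 + 0.75e_B.
The best-response slope de_A/de_B = 0.75 > 0: the reaction function is upward-sloping, so the choices are strategic complements.

strategic complements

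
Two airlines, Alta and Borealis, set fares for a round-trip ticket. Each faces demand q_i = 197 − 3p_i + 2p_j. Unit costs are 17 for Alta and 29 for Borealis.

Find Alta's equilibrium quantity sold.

141.75

Alta's profit: π = (p_{Alta} − 17)(197 − 3p_{Alta} + 2p_{Borealis}).
∂π/∂p_{Alta} = 248 − 6p_{Alta} + 2p_{Borealis} = 0 ⇒ p_{Alta} = 124/3 + (1/3)p_{Borealis}.
Similarly p_{Borealis} = 142/3 + (1/3)p_{Alta}.
Substituting the second reaction function into the first: p_{Alta} = 124/3 + (1/3)(142/3 + (1/3)p_{Alta}), which gives (8/9)p_{Alta} = 514/9 ⇒ p_{Alta} = 64.25.
Then p_{Borealis} = 142/3 + (1/3)·64.25 = 68.75.
q_{Alta} = 197 − 3·64.25 + 2·68.75 = 141.75.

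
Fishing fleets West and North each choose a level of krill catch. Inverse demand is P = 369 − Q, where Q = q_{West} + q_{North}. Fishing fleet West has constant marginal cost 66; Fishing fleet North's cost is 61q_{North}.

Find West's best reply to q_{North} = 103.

Fishing fleet West's profit: π = q_{West}(369 − (q_{West} + q_{North})) − 66q_{West}.
∂π/∂q_{West} = 303 − 2q_{West} − q_{North} = 0, so q_{West} = 151.5 − 0.5q_{North}.
At q_{North} = 103: q_{West} = 151.5 − 0.5·103 = 100.

100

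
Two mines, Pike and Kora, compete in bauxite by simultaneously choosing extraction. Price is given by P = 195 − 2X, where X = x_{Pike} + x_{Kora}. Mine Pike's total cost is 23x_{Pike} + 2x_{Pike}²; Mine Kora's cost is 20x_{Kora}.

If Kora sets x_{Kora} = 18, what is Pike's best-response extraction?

17

Mine Pike's profit: π = x_{Pike}(195 − 2(x_{Pike} + x_{Kora})) − 23x_{Pike} − 2x_{Pike}².
∂π/∂x_{Pike} = 172 − 8x_{Pike} − 2x_{Kora} = 0, so x_{Pike} = 21.5 − 0.25x_{Kora}.
At x_{Kora} = 18: x_{Pike} = 21.5 − 0.25·18 = 17.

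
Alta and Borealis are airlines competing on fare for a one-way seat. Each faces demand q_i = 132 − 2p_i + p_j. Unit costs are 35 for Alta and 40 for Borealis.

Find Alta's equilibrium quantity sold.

Alta's profit: π = (p_{Alta} − 35)(132 − 2p_{Alta} + p_{Borealis}).
∂π/∂p_{Alta} = 202 − 4p_{Alta} + p_{Borealis} = 0 ⇒ p_{Alta} = 50.5 + 0.25p_{Borealis}.
Similarly p_{Borealis} = 53 + 0.25p_{Alta}.
Substituting the second reaction function into the first: p_{Alta} = 50.5 + 0.25(53 + 0.25p_{Alta}), which gives 0.9375p_{Alta} = 63.75 ⇒ p_{Alta} = 68.
Then p_{Borealis} = 53 + 0.25·68 = 70.
q_{Alta} = 132 − 2·68 + 70 = 66.

66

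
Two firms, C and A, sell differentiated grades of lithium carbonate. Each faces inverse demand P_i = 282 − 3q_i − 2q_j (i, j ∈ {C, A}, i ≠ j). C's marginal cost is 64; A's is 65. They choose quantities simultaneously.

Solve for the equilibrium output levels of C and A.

27.3125, 27.0625

Firm C's profit: π = q_C(282 − 3q_C − 2q_A) − 64q_C.
∂π/∂q_C = 218 − 6q_C − 2q_A = 0 ⇒ q_C = 109/3 − (1/3)q_A.
Similarly q_A = 217/6 − (1/3)q_C.
Substituting the second reaction function into the first: q_C = 109/3 − (1/3)(217/6 − (1/3)q_C), which gives (8/9)q_C = 437/18 ⇒ q_C = 27.3125.
Then q_A = 217/6 − (1/3)·27.3125 = 27.0625.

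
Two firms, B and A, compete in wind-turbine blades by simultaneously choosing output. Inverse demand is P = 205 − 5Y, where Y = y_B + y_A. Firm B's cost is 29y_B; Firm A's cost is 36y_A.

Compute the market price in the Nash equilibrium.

Firm B's profit: π = y_B(205 − 5(y_B + y_A)) − 29y_B.
∂π/∂y_B = 176 − 10y_B − 5y_A = 0, so y_B = 17.6 − 0.5y_A.
By the same steps for A: y_A = 16.9 − 0.5y_B.
Solving the two reaction functions simultaneously: (1 − (−0.5)(−0.5))y_B = 17.6 − 0.5·16.9, so 0.75y_B = 9.15 and y_B = 12.2.
Then y_A = 16.9 − 0.5·12.2 = 10.8.
Equilibrium price: P = 205 − 5·23 = 90.

90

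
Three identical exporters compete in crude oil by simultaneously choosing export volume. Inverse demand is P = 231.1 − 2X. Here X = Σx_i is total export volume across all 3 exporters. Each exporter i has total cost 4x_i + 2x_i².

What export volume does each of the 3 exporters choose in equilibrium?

18.925

A representative exporter's profit is π_i = x_i(231.1 − 2X) − 4x_i − 2x_i², with X = x_i + Σ_{j≠i} x_j.
First-order condition: 227.1 − 8x_i − 2Σ_{j≠i} x_j = 0.
In a symmetric equilibrium every exporter chooses the same x, so Σ_{j≠i} x_j = 2x. The condition becomes 227.1 − 12x = 0, giving x = 227.1/12 = 18.925.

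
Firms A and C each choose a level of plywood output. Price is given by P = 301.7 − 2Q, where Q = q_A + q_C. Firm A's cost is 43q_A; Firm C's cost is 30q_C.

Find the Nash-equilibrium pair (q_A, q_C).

Firm A's profit: π = q_A(301.7 − 2(q_A + q_C)) − 43q_A.
∂π/∂q_A = 258.7 − 4q_A − 2q_C = 0, so q_A = 64.675 − 0.5q_C.
By the same steps for C: q_C = 67.925 − 0.5q_A.
Plugging q_C into A's best response: q_A = 64.675 − 0.5(67.925 − 0.5q_A) ⇒ 0.75q_A = 30.7125, so q_A = 40.95.
Then q_C = 67.925 − 0.5·40.95 = 47.45.

40.95, 47.45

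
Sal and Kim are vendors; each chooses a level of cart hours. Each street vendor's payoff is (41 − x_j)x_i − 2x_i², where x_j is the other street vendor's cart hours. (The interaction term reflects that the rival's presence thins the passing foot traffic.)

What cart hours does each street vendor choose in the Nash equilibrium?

8.2

Sal's payoff is (41 − x_K)x_S − 2x_S².
∂π/∂x_S = 41 − x_K − 4x_S = 0, so x_S = 10.25 − 0.25x_K.
By symmetry x_K = x_S; substituting into the reaction function, 1.25x_S = 10.25 and x_S = 8.2.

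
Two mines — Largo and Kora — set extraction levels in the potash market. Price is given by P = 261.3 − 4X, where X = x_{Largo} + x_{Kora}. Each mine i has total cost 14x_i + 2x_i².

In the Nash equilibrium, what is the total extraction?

Mine Largo's profit: π = x_{Largo}(261.3 − 4(x_{Largo} + x_{Kora})) − 14x_{Largo} − 2x_{Largo}².
∂π/∂x_{Largo} = 247.3 − 12x_{Largo} − 4x_{Kora} = 0, so x_{Largo} = 2473/120 − (1/3)x_{Kora}.
By symmetry x_{Kora} = x_{Largo}; substituting into the reaction function, (4/3)x_{Largo} = 2473/120 and x_{Largo} = 2473/160.
Total extraction: 2473/160 + 2473/160 = 30.9125.

30.9125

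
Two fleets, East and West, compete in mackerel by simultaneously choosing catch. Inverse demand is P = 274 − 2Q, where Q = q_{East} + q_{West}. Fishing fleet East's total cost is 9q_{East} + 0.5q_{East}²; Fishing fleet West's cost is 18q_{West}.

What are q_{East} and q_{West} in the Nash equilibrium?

Fishing fleet East's profit: π = q_{East}(274 − 2(q_{East} + q_{West})) − 9q_{East} − 0.5q_{East}².
∂π/∂q_{East} = 265 − 5q_{East} − 2q_{West} = 0, so q_{East} = 53 − 0.4q_{West}.
For West: ∂π/∂q_{West} = 256 − 4q_{West} − 2q_{East} = 0 ⇒ q_{West} = 64 − 0.5q_{East}.
Substituting the second reaction function into the first: q_{East} = 53 − 0.4(64 − 0.5q_{East}), which gives 0.8q_{East} = 27.4 ⇒ q_{East} = 34.25.
Then q_{West} = 64 − 0.5·34.25 = 46.875.

34.25, 46.875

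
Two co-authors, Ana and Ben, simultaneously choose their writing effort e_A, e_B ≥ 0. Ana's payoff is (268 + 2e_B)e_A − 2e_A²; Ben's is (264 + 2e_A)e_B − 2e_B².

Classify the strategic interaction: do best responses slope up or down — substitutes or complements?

Expanding Ana's payoff: 268e_A + 2e_Be_A − 2e_A².
∂π/∂e_A = 268 + 2e_B − 4e_A = 0, so e_A = 67 + 0.5e_B.
The best-response slope de_A/de_B = 0.5 > 0: the reaction function is upward-sloping, so the choices are strategic complements.

strategic complements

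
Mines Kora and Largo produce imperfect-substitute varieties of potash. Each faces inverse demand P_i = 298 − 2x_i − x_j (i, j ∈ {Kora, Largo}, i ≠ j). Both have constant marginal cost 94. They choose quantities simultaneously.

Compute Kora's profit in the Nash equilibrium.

Mine Kora's profit: π = x_{Kora}(298 − 2x_{Kora} − x_{Largo}) − 94x_{Kora}.
∂π/∂x_{Kora} = 204 − 4x_{Kora} − x_{Largo} = 0 ⇒ x_{Kora} = 51 − 0.25x_{Largo}.
Setting x_{Kora} = x_{Largo} in the reaction function: x_{Kora} = 51 − 0.25x_{Kora}, so x_{Kora} = 51 / 1.25 = 40.8.
P_{Kora} = 298 − 2·40.8 − 40.8 = 175.6.
Profit = (175.6 − 94)·40.8 = 3329.28.

3329.28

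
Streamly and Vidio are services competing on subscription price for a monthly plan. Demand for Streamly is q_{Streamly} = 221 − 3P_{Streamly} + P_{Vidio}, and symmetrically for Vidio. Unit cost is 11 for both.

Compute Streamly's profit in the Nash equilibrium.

Streamly's profit: π = (P_{Streamly} − 11)(221 − 3P_{Streamly} + P_{Vidio}).
∂π/∂P_{Streamly} = 254 − 6P_{Streamly} + P_{Vidio} = 0 ⇒ P_{Streamly} = 127/3 + (1/6)P_{Vidio}.
The game is symmetric, so in equilibrium P_{Vidio} = P_{Streamly}: the reaction function gives (5/6)P_{Streamly} = 127/3, hence P_{Streamly} = 50.8.
q_{Streamly} = 221 − 3·50.8 + 50.8 = 119.4.
Profit = (50.8 − 11)·119.4 = 4752.12.

4752.12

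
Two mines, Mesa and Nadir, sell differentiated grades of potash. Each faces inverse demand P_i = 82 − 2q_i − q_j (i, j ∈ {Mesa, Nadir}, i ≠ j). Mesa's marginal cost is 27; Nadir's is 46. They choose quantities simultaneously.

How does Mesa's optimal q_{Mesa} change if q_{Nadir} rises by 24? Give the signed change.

Mine Mesa's profit: π = q_{Mesa}(82 − 2q_{Mesa} − q_{Nadir}) − 27q_{Mesa}.
∂π/∂q_{Mesa} = 55 − 4q_{Mesa} − q_{Nadir} = 0 ⇒ q_{Mesa} = 13.75 − 0.25q_{Nadir}.
The reaction-function slope is −0.25, so a 24-unit rise in q_{Nadir} moves q_{Mesa} by −0.25 × 24 = −6. Mesa's best response falls — the actions are strategic substitutes.

-6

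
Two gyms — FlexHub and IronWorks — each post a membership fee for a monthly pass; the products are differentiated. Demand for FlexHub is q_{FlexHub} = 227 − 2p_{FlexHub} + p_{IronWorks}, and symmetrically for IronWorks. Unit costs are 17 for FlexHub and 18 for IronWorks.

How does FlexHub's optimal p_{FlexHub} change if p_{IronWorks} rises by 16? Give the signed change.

4

FlexHub's profit: π = (p_{FlexHub} − 17)(227 − 2p_{FlexHub} + p_{IronWorks}).
∂π/∂p_{FlexHub} = 261 − 4p_{FlexHub} + p_{IronWorks} = 0 ⇒ p_{FlexHub} = 65.25 + 0.25p_{IronWorks}.
The reaction-function slope is 0.25, so a 16-unit rise in p_{IronWorks} moves p_{FlexHub} by 0.25 × 16 = 4. FlexHub's best response rises — the actions are strategic complements.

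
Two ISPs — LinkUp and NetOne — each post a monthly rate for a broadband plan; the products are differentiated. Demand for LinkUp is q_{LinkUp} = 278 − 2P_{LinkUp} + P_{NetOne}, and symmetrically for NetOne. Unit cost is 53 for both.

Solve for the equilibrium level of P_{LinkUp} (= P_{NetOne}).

128

LinkUp's profit: π = (P_{LinkUp} − 53)(278 − 2P_{LinkUp} + P_{NetOne}).
∂π/∂P_{LinkUp} = 384 − 4P_{LinkUp} + P_{NetOne} = 0 ⇒ P_{LinkUp} = 96 + 0.25P_{NetOne}.
Setting P_{LinkUp} = P_{NetOne} in the reaction function: P_{LinkUp} = 96 + 0.25P_{LinkUp}, so P_{LinkUp} = 96 / 0.75 = 128.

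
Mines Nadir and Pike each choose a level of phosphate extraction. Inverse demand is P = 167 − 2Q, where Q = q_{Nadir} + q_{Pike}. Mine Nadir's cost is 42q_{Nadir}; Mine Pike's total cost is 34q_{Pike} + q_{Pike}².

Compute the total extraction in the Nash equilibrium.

Mine Nadir's profit: π = q_{Nadir}(167 − 2(q_{Nadir} + q_{Pike})) − 42q_{Nadir}.
∂π/∂q_{Nadir} = 125 − 4q_{Nadir} − 2q_{Pike} = 0, so q_{Nadir} = 31.25 − 0.5q_{Pike}.
For Pike: ∂π/∂q_{Pike} = 133 − 6q_{Pike} − 2q_{Nadir} = 0 ⇒ q_{Pike} = 133/6 − (1/3)q_{Nadir}.
Plugging q_{Pike} into Nadir's best response: q_{Nadir} = 31.25 − 0.5(133/6 − (1/3)q_{Nadir}) ⇒ (5/6)q_{Nadir} = 121/6, so q_{Nadir} = 24.2.
Then q_{Pike} = 133/6 − (1/3)·24.2 = 14.1.
Total extraction: 24.2 + 14.1 = 38.3.

38.3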